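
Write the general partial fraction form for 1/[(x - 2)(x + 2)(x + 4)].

Three distinct linear factors: A/(x - 2) + B/(x + 2) + C/(x + 4)


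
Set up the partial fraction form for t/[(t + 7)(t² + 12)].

Linear + irreducible quadratic: α/(t + 7) + (βt + γ)/(t² + 12)


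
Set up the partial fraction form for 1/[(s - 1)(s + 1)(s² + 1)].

Two linear + quadratic: α/(s - 1) + β/(s + 1) + (γs + δ)/(s² + 1)


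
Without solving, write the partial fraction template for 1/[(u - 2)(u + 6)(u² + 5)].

Two linear + quadratic: P/(u - 2) + Q/(u + 6) + (Ru + S)/(u² + 5)


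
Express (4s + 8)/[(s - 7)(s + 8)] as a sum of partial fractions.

At s=7: P = (4·7 + 8)/(7 + 8) = 12/5. At s=-8: Q = (4·(-8) + 8)/(-8 - 7) = 8/5
Result: (12/5)/(s - 7) + (8/5)/(s + 8)


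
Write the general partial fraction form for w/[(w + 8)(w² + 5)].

Linear + irreducible quadratic: A/(w + 8) + (Bw + C)/(w² + 5)


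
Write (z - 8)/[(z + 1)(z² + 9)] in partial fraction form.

At z=-1: A = (1·(-1) - 8)/((-1)² + 9) = -9/10. B = -A = 9/10, C = 1 - (-1)·A = 1/10
Result: (-9/10)/(z + 1) + ((9/10)z + 1/10)/(z² + 9)


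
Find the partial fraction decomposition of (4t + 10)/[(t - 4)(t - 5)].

At t=4: A = (4·4 + 10)/(4 - 5) = -26. At t=5: B = (4·5 + 10)/(5 - 4) = 30
Result: -26/(t - 4) + 30/(t - 5)


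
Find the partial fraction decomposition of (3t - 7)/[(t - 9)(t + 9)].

At t=9: α = (3·9 - 7)/(9 + 9) = 10/9. At t=-9: β = (3·(-9) - 7)/(-9 - 9) = 17/9
Result: (10/9)/(t - 9) + (17/9)/(t + 9)


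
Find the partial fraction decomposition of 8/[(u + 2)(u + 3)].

8/(u + 2)(u + 3) = P/(u + 2) + Q/(u + 3). P = 8/(-2 + 3) = 8, Q = 8/(-3 + 2) = -8
Result: 8/(u + 2) - 8/(u + 3)


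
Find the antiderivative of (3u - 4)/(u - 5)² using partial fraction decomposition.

Decompose: A = 3, B = 3·5 - 4 = 11, so (3u - 4)/(u - 5)² = 3/(u - 5) + 11/(u - 5)². Integrate: ∫ A/(u - 5) du = 3 ln|(u - 5)|; ∫ B/(u - 5)² du = -11/(u - 5). Sum: 3 ln|(u - 5)| - 11/(u - 5) + C


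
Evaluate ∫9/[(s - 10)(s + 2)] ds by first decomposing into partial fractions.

Decompose: 9/[(s - 10)(s + 2)] = (3/4)/(s - 10) - (3/4)/(s + 2). Integrate each term: (3/4) ln|(s - 10)| - (3/4) ln|(s + 2)| + C


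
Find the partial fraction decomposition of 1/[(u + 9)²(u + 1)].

Cover-up at u=-1: γ = 1/(-1 + 9)² = 1/64. Cover-up at u=-9: β = 1/(-9 + 1) = -1/8. Comparing u² coeff: α = -γ = -1/64
Result: (-1/64)/(u + 9) - (1/8)/(u + 9)² + (1/64)/(u + 1)


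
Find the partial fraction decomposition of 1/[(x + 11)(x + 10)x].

Using cover-up method: A = 1/11, B = -1/10, C = 1/110
Result: (1/11)/(x + 11) - (1/10)/(x + 10) + (1/110)/x


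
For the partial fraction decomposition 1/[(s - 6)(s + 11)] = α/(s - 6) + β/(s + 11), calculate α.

Cover-up at s = 6: α = 1/(6 + 11) = 1/17


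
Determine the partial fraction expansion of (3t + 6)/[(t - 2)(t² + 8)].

At t=2: P = (3·2 + 6)/(2² + 8) = 1. Q = -P = -1, R = 3 - 2·P = 1
Result: 1/(t - 2) - (t - 1)/(t² + 8)


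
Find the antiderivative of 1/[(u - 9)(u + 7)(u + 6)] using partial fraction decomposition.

Cover-up: P = 1/240, Q = 1/16, R = -1/15. Decomposition: (1/240)/(u - 9) + (1/16)/(u + 7) - (1/15)/(u + 6). Integrate each term: (1/240) ln|(u - 9)| + (1/16) ln|(u + 7)| - (1/15) ln|(u + 6)| + C


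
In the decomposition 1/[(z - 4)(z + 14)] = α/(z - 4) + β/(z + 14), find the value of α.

Cover-up at z = 4: α = 1/(4 + 14) = 1/18


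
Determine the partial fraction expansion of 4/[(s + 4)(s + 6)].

4/(s + 4)(s + 6) = α/(s + 4) + β/(s + 6). α = 4/(-4 + 6) = 2, β = 4/(-6 + 4) = -2
Result: 2/(s + 4) - 2/(s + 6)


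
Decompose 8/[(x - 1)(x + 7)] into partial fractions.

8/(x - 1)(x + 7) = A/(x - 1) + B/(x + 7). A = 8/(1 + 7) = 1, B = 8/(-7 - 1) = -1
Result: 1/(x - 1) - 1/(x + 7)


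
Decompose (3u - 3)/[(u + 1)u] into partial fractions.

At u=-1: P = (3·(-1) - 3)/(-1 - 0) = 6. At u=0: Q = (3·0 - 3)/(0 + 1) = -3
Result: 6/(u + 1) - 3/u


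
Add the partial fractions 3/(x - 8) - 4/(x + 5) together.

Common denominator (x - 8)(x + 5). Numerator: 3(x + 5) - 4(x - 8) = (3x + 15) - (4x - 32) = -x + 47
Result: (-x + 47)/[(x - 8)(x + 5)]


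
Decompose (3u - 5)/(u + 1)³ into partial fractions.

(3u - 5) = α(u + 1)² + β(u + 1) + γ. At u = -1: γ = 3·(-1) - 5 = -8. Coefficients: α = 0, β = 3
Result: 3/(u + 1)² - 8/(u + 1)³


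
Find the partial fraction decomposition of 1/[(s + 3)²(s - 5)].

Cover-up at s=5: γ = 1/(5 + 3)² = 1/64. Cover-up at s=-3: β = 1/(-3 - 5) = -1/8. Comparing s² coeff: α = -γ = -1/64
Result: (-1/64)/(s + 3) - (1/8)/(s + 3)² + (1/64)/(s - 5)


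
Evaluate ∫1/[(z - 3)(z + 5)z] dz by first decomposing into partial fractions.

Cover-up: P = 1/24, Q = 1/40, R = -1/15. Decomposition: (1/24)/(z - 3) + (1/40)/(z + 5) - (1/15)/z. Integrate each term: (1/24) ln|(z - 3)| + (1/40) ln|(z + 5)| - (1/15) ln|z| + C


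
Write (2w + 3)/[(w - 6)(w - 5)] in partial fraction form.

At w=6: A = (2·6 + 3)/(6 - 5) = 15. At w=5: B = (2·5 + 3)/(5 - 6) = -13
Result: 15/(w - 6) - 13/(w - 5)


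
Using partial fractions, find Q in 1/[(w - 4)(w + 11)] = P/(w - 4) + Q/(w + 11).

Cover-up at w = -11: Q = 1/(-11 - 4) = -1/15


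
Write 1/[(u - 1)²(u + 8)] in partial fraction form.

Cover-up at u=-8: R = 1/(-8 - 1)² = 1/81. Cover-up at u=1: Q = 1/(1 + 8) = 1/9. Comparing u² coeff: P = -R = -1/81
Result: (-1/81)/(u - 1) + (1/9)/(u - 1)² + (1/81)/(u + 8)


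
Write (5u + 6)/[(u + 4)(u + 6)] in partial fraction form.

At u=-4: α = (5·(-4) + 6)/(-4 + 6) = -7. At u=-6: β = (5·(-6) + 6)/(-6 + 4) = 12
Result: -7/(u + 4) + 12/(u + 6)


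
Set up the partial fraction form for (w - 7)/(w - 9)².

Repeated linear factor: α/(w - 9) + β/(w - 9)²


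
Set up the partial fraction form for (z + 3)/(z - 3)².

Repeated linear factor: P/(z - 3) + Q/(z - 3)²


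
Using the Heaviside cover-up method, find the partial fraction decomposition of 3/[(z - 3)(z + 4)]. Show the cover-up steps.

Cover (z - 3): set z=3, get A = 3/(3 + 4) = 3/7. Cover (z + 4): set z=-4, get B = 3/(-4 - 3) = -3/7.
Result: (3/7)/(z - 3) - (3/7)/(z + 4)


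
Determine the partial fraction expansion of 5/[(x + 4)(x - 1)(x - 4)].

Using cover-up method: P = 1/8, Q = -1/3, R = 5/24
Result: (1/8)/(x + 4) - (1/3)/(x - 1) + (5/24)/(x - 4)


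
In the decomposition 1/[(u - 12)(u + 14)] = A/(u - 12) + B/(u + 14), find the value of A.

Cover-up at u = 12: A = 1/(12 + 14) = 1/26


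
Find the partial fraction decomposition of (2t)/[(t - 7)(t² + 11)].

At t=7: α = (2·7 + 0)/(7² + 11) = 7/30. β = -α = -7/30, γ = 2 - 7·α = 11/30
Result: (7/30)/(t - 7) - ((7/30)t - 11/30)/(t² + 11)


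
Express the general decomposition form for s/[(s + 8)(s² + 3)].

Linear + irreducible quadratic: α/(s + 8) + (βs + γ)/(s² + 3)


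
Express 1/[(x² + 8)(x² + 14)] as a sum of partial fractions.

Coefficient matching gives α = γ = 0, β = 1/(14-8) = 1/6, δ = -β = -1/6
Result: (1/6)/(x² + 8) - (1/6)/(x² + 14)


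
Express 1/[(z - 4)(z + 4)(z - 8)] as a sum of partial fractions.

Using cover-up method: α = -1/32, β = 1/96, γ = 1/48
Result: (-1/32)/(z - 4) + (1/96)/(z + 4) + (1/48)/(z - 8)


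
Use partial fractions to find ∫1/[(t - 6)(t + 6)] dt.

Decompose: 1/[(t - 6)(t + 6)] = (1/12)/(t - 6) - (1/12)/(t + 6). Integrate each term: (1/12) ln|(t - 6)| - (1/12) ln|(t + 6)| + C


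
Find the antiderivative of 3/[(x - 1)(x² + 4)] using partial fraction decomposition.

Cover-up at x=1: α = 3/(1²+4) = 3/5. Coeff matching: β = -3/5, γ = -3/5. Decomposition: (3/5)/(x - 1) - ((3/5)x + 3/5)/(x² + 4). Integrate: linear → ln, quadratic → (1/2)ln + arctan: (3/5) ln|(x - 1)| - (3/10) ln(x² + 4) - (3/10) arctan(x/2) + C


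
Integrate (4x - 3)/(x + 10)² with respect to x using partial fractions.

Decompose: α = 4, β = 4·(-10) - 3 = -43, so (4x - 3)/(x + 10)² = 4/(x + 10) - 43/(x + 10)². Integrate: ∫ α/(x + 10) dx = 4 ln|(x + 10)|; ∫ β/(x + 10)² dx = 43/(x + 10). Sum: 4 ln|(x + 10)| + 43/(x + 10) + C


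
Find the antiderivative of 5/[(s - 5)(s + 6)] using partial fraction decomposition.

Decompose: 5/[(s - 5)(s + 6)] = (5/11)/(s - 5) - (5/11)/(s + 6). Integrate each term: (5/11) ln|(s - 5)| - (5/11) ln|(s + 6)| + C


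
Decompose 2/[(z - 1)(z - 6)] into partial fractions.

2/(z - 1)(z - 6) = P/(z - 1) + Q/(z - 6). P = 2/(1 - 6) = -2/5, Q = 2/(6 - 1) = 2/5
Result: (-2/5)/(z - 1) + (2/5)/(z - 6)


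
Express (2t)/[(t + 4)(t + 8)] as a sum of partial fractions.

At t=-4: A = (2·(-4) + 0)/(-4 + 8) = -2. At t=-8: B = (2·(-8) + 0)/(-8 + 4) = 4
Result: -2/(t + 4) + 4/(t + 8)


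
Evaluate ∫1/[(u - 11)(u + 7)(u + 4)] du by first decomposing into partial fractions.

Cover-up: A = 1/270, B = 1/54, C = -1/45. Decomposition: (1/270)/(u - 11) + (1/54)/(u + 7) - (1/45)/(u + 4). Integrate each term: (1/270) ln|(u - 11)| + (1/54) ln|(u + 7)| - (1/45) ln|(u + 4)| + C


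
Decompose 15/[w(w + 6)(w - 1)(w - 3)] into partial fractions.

Using Heaviside cover-up: (5/6)/w - (5/126)/(w + 6) - (15/14)/(w - 1) + (5/18)/(w - 3)


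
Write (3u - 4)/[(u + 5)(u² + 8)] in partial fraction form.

At u=-5: α = (3·(-5) - 4)/((-5)² + 8) = -19/33. β = -α = 19/33, γ = 3 - (-5)·α = 4/33
Result: (-19/33)/(u + 5) + ((19/33)u + 4/33)/(u² + 8)


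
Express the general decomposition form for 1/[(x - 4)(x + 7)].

Distinct linear factors: P/(x - 4) + Q/(x + 7)


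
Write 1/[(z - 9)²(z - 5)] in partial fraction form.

Cover-up at z=5: R = 1/(5 - 9)² = 1/16. Cover-up at z=9: Q = 1/(9 - 5) = 1/4. Comparing z² coeff: P = -R = -1/16
Result: (-1/16)/(z - 9) + (1/4)/(z - 9)² + (1/16)/(z - 5)


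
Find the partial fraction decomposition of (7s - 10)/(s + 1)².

(7s - 10) = α(s + 1) + β. At s = -1: β = 7·(-1) - 10 = -17. Coeff of s: α = 7
Result: 7/(s + 1) - 17/(s + 1)²


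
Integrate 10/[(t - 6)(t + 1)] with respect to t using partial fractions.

Decompose: 10/[(t - 6)(t + 1)] = (10/7)/(t - 6) - (10/7)/(t + 1). Integrate each term: (10/7) ln|(t - 6)| - (10/7) ln|(t + 1)| + C


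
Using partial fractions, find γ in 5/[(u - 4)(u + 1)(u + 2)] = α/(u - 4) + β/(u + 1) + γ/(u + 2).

Cover-up at u = -2: γ = 5/[(-2 - 4)(-2 + 1)] = 5/[(-6)(-1)] = 5/6


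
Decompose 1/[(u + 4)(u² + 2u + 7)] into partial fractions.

Cover-up at u = -4: A = 1/((-4)² + 2·(-4) + 7) = 1/15. Then B = -A = -1/15, C = -A·(2 - 4) = 2/15
Result: (1/15)/(u + 4) - ((1/15)u - 2/15)/(u² + 2u + 7)


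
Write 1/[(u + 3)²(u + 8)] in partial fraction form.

Cover-up at u=-8: R = 1/(-8 + 3)² = 1/25. Cover-up at u=-3: Q = 1/(-3 + 8) = 1/5. Comparing u² coeff: P = -R = -1/25
Result: (-1/25)/(u + 3) + (1/5)/(u + 3)² + (1/25)/(u + 8)


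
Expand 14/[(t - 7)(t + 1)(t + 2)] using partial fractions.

Using cover-up method: P = 7/36, Q = -7/4, R = 14/9
Result: (7/36)/(t - 7) - (7/4)/(t + 1) + (14/9)/(t + 2)


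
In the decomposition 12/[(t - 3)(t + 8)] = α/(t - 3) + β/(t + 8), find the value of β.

Cover-up at t = -8: β = 12/(-8 - 3) = -12/11


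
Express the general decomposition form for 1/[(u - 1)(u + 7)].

Distinct linear factors: P/(u - 1) + Q/(u + 7)


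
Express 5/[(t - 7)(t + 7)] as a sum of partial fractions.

5/(t - 7)(t + 7) = α/(t - 7) + β/(t + 7). α = 5/(7 + 7) = 5/14, β = 5/(-7 - 7) = -5/14
Result: (5/14)/(t - 7) - (5/14)/(t + 7)


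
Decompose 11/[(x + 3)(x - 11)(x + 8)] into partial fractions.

Using cover-up method: P = -11/70, Q = 11/266, R = 11/95
Result: (-11/70)/(x + 3) + (11/266)/(x - 11) + (11/95)/(x + 8)


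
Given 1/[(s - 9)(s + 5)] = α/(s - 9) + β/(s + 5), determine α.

Cover-up at s = 9: α = 1/(9 + 5) = 1/14


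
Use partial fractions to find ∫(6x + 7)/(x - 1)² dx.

Decompose: α = 6, β = 6·1 + 7 = 13, so (6x + 7)/(x - 1)² = 6/(x - 1) + 13/(x - 1)². Integrate: ∫ α/(x - 1) dx = 6 ln|(x - 1)|; ∫ β/(x - 1)² dx = -13/(x - 1). Sum: 6 ln|(x - 1)| - 13/(x - 1) + C


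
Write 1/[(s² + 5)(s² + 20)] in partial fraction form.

Coefficient matching gives P = R = 0, Q = 1/(20-5) = 1/15, S = -Q = -1/15
Result: (1/15)/(s² + 5) - (1/15)/(s² + 20)


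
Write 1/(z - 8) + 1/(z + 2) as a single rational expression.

Common denominator (z - 8)(z + 2). Numerator: 1(z + 2) + 1(z - 8) = (z + 2) + (z - 8) = 2z - 6
Result: (2z - 6)/[(z - 8)(z + 2)]


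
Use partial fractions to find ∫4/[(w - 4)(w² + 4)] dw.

Cover-up at w=4: A = 4/(4²+4) = 1/5. Coeff matching: B = -1/5, C = -4/5. Decomposition: (1/5)/(w - 4) - ((1/5)w + 4/5)/(w² + 4). Integrate: linear → ln, quadratic → (1/2)ln + arctan: (1/5) ln|(w - 4)| - (1/10) ln(w² + 4) - (2/5) arctan(w/2) + C


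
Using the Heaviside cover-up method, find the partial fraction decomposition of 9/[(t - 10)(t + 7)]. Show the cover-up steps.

Cover (t - 10): set t=10, get α = 9/(10 + 7) = 9/17. Cover (t + 7): set t=-7, get β = 9/(-7 - 10) = -9/17.
Result: (9/17)/(t - 10) - (9/17)/(t + 7)


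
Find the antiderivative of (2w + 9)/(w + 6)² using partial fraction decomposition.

Decompose: α = 2, β = 2·(-6) + 9 = -3, so (2w + 9)/(w + 6)² = 2/(w + 6) - 3/(w + 6)². Integrate: ∫ α/(w + 6) dw = 2 ln|(w + 6)|; ∫ β/(w + 6)² dw = 3/(w + 6). Sum: 2 ln|(w + 6)| + 3/(w + 6) + C


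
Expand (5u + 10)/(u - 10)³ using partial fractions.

(5u + 10) = A(u - 10)² + B(u - 10) + C. At u = 10: C = 5·10 + 10 = 60. Coefficients: A = 0, B = 5
Result: 5/(u - 10)² + 60/(u - 10)³


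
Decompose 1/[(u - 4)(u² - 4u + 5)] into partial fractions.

Cover-up at u = 4: α = 1/(4² - 4·4 + 5) = 1/5. Then β = -α = -1/5, γ = -α·(-4 + 4) = 0
Result: (1/5)/(u - 4) - ((1/5)u)/(u² - 4u + 5)


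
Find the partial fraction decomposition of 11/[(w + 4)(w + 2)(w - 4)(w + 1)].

Using Heaviside cover-up: (-11/48)/(w + 4) + (11/12)/(w + 2) + (11/240)/(w - 4) - (11/15)/(w + 1)


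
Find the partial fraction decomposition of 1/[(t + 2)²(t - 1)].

Cover-up at t=1: C = 1/(1 + 2)² = 1/9. Cover-up at t=-2: B = 1/(-2 - 1) = -1/3. Comparing t² coeff: A = -C = -1/9
Result: (-1/9)/(t + 2) - (1/3)/(t + 2)² + (1/9)/(t - 1)


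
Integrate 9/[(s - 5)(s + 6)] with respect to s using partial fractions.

Decompose: 9/[(s - 5)(s + 6)] = (9/11)/(s - 5) - (9/11)/(s + 6). Integrate each term: (9/11) ln|(s - 5)| - (9/11) ln|(s + 6)| + C


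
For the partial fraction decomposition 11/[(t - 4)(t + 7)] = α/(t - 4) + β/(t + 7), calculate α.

Cover-up at t = 4: α = 11/(4 + 7) = 11/11 = 1


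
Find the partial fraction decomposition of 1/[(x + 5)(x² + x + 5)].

Cover-up at x = -5: A = 1/((-5)² + 1·(-5) + 5) = 1/25. Then B = -A = -1/25, C = -A·(1 - 5) = 4/25
Result: (1/25)/(x + 5) - ((1/25)x - 4/25)/(x² + x + 5)


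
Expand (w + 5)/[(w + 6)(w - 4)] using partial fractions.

At w=-6: A = (1·(-6) + 5)/(-6 - 4) = 1/10. At w=4: B = (1·4 + 5)/(4 + 6) = 9/10
Result: (1/10)/(w + 6) + (9/10)/(w - 4)


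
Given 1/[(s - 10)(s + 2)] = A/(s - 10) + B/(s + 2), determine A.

Cover-up at s = 10: A = 1/(10 + 2) = 1/12


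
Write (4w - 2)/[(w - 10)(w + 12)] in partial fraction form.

At w=10: α = (4·10 - 2)/(10 + 12) = 19/11. At w=-12: β = (4·(-12) - 2)/(-12 - 10) = 25/11
Result: (19/11)/(w - 10) + (25/11)/(w + 12)


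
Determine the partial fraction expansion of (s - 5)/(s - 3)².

(s - 5) = α(s - 3) + β. At s = 3: β = 1·3 - 5 = -2. Coeff of s: α = 1
Result: 1/(s - 3) - 2/(s - 3)²


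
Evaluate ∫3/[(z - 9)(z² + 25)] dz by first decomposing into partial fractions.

Cover-up at z=9: P = 3/(9²+25) = 3/106. Coeff matching: Q = -3/106, R = -27/106. Decomposition: (3/106)/(z - 9) - ((3/106)z + 27/106)/(z² + 25). Integrate: linear → ln, quadratic → (1/2)ln + arctan: (3/106) ln|(z - 9)| - (3/212) ln(z² + 25) - (27/530) arctan(z/5) + C


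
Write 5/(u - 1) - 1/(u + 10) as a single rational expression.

Common denominator (u - 1)(u + 10). Numerator: 5(u + 10) - 1(u - 1) = (5u + 50) - (u - 1) = 4u + 51
Result: (4u + 51)/[(u - 1)(u + 10)]


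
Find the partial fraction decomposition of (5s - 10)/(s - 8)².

(5s - 10) = α(s - 8) + β. At s = 8: β = 5·8 - 10 = 30. Coeff of s: α = 5
Result: 5/(s - 8) + 30/(s - 8)²


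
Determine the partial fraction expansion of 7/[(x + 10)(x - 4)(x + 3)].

Using cover-up method: P = 1/14, Q = 1/14, R = -1/7
Result: (1/14)/(x + 10) + (1/14)/(x - 4) - (1/7)/(x + 3)


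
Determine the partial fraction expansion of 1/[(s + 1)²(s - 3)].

Cover-up at s=3: C = 1/(3 + 1)² = 1/16. Cover-up at s=-1: B = 1/(-1 - 3) = -1/4. Comparing s² coeff: A = -C = -1/16
Result: (-1/16)/(s + 1) - (1/4)/(s + 1)² + (1/16)/(s - 3)


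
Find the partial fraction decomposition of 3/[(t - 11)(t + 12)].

3/(t - 11)(t + 12) = α/(t - 11) + β/(t + 12). α = 3/(11 + 12) = 3/23, β = 3/(-12 - 11) = -3/23
Result: (3/23)/(t - 11) - (3/23)/(t + 12)


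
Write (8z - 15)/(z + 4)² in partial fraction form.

(8z - 15) = A(z + 4) + B. At z = -4: B = 8·(-4) - 15 = -47. Coeff of z: A = 8
Result: 8/(z + 4) - 47/(z + 4)²


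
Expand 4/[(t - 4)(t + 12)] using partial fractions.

4/(t - 4)(t + 12) = P/(t - 4) + Q/(t + 12). P = 4/(4 + 12) = 1/4, Q = 4/(-12 - 4) = -1/4
Result: (1/4)/(t - 4) - (1/4)/(t + 12)


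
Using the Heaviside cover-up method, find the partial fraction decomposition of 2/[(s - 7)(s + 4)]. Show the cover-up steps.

Cover (s - 7): set s=7, get P = 2/(7 + 4) = 2/11. Cover (s + 4): set s=-4, get Q = 2/(-4 - 7) = -2/11.
Result: (2/11)/(s - 7) - (2/11)/(s + 4)


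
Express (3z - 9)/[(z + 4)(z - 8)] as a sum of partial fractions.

At z=-4: P = (3·(-4) - 9)/(-4 - 8) = 7/4. At z=8: Q = (3·8 - 9)/(8 + 4) = 5/4
Result: (7/4)/(z + 4) + (5/4)/(z - 8)


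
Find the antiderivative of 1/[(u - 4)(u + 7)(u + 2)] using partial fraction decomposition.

Cover-up: P = 1/66, Q = 1/55, R = -1/30. Decomposition: (1/66)/(u - 4) + (1/55)/(u + 7) - (1/30)/(u + 2). Integrate each term: (1/66) ln|(u - 4)| + (1/55) ln|(u + 7)| - (1/30) ln|(u + 2)| + C


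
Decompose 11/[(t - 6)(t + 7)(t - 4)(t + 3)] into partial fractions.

Using Heaviside cover-up: (11/234)/(t - 6) - (1/52)/(t + 7) - (1/14)/(t - 4) + (11/252)/(t + 3)


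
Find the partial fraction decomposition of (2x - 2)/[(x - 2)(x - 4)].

At x=2: α = (2·2 - 2)/(2 - 4) = -1. At x=4: β = (2·4 - 2)/(4 - 2) = 3
Result: -1/(x - 2) + 3/(x - 4)


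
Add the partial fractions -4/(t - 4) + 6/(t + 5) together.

Common denominator (t - 4)(t + 5). Numerator: -4(t + 5) + 6(t - 4) = (-4t - 20) + (6t - 24) = 2t - 44
Result: (2t - 44)/[(t - 4)(t + 5)]


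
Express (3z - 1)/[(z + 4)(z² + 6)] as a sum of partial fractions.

At z=-4: α = (3·(-4) - 1)/((-4)² + 6) = -13/22. β = -α = 13/22, γ = 3 - (-4)·α = 7/11
Result: (-13/22)/(z + 4) + ((13/22)z + 7/11)/(z² + 6)


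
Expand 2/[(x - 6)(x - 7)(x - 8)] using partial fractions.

Using cover-up method: P = 1, Q = -2, R = 1
Result: 1/(x - 6) - 2/(x - 7) + 1/(x - 8)


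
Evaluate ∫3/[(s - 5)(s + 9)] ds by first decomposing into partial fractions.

Decompose: 3/[(s - 5)(s + 9)] = (3/14)/(s - 5) - (3/14)/(s + 9). Integrate each term: (3/14) ln|(s - 5)| - (3/14) ln|(s + 9)| + C


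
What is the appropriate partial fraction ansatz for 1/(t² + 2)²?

Repeated quadratic factor: (αt + β)/(t² + 2) + (γt + δ)/(t² + 2)²


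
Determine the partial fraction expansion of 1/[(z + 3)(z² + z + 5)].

Cover-up at z = -3: α = 1/((-3)² + 1·(-3) + 5) = 1/11. Then β = -α = -1/11, γ = -α·(1 - 3) = 2/11
Result: (1/11)/(z + 3) - ((1/11)z - 2/11)/(z² + z + 5)


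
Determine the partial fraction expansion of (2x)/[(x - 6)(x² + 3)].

At x=6: A = (2·6 + 0)/(6² + 3) = 4/13. B = -A = -4/13, C = 2 - 6·A = 2/13
Result: (4/13)/(x - 6) - ((4/13)x - 2/13)/(x² + 3)


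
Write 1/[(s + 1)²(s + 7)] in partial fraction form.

Cover-up at s=-7: γ = 1/(-7 + 1)² = 1/36. Cover-up at s=-1: β = 1/(-1 + 7) = 1/6. Comparing s² coeff: α = -γ = -1/36
Result: (-1/36)/(s + 1) + (1/6)/(s + 1)² + (1/36)/(s + 7)


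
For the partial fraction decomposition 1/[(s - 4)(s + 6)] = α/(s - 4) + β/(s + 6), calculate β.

Cover-up at s = -6: β = 1/(-6 - 4) = -1/10


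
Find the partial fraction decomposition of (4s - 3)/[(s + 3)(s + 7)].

At s=-3: α = (4·(-3) - 3)/(-3 + 7) = -15/4. At s=-7: β = (4·(-7) - 3)/(-7 + 3) = 31/4
Result: (-15/4)/(s + 3) + (31/4)/(s + 7)


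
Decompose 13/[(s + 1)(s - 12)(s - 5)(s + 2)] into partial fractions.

Using Heaviside cover-up: (1/6)/(s + 1) + (1/98)/(s - 12) - (13/294)/(s - 5) - (13/98)/(s + 2)


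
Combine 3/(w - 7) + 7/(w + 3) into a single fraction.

Common denominator (w - 7)(w + 3). Numerator: 3(w + 3) + 7(w - 7) = (3w + 9) + (7w - 49) = 10w - 40
Result: (10w - 40)/[(w - 7)(w + 3)]


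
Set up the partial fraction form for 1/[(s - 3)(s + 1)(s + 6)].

Three distinct linear factors: A/(s - 3) + B/(s + 1) + C/(s + 6)


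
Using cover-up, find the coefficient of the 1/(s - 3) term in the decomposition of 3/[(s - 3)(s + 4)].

Cover (s - 3), set s=3: 3/((s + 4) at s=3) = 3/(7) = 3/7


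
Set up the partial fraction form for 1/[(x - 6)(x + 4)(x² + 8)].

Two linear + quadratic: α/(x - 6) + β/(x + 4) + (γx + δ)/(x² + 8)


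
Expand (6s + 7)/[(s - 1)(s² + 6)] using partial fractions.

At s=1: A = (6·1 + 7)/(1² + 6) = 13/7. B = -A = -13/7, C = 6 - 1·A = 29/7
Result: (13/7)/(s - 1) - ((13/7)s - 29/7)/(s² + 6)


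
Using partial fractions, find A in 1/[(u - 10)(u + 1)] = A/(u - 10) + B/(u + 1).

Cover-up at u = 10: A = 1/(10 + 1) = 1/11


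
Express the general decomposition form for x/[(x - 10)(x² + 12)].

Linear + irreducible quadratic: A/(x - 10) + (Bx + C)/(x² + 12)


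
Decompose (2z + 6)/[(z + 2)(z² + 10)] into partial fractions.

At z=-2: A = (2·(-2) + 6)/((-2)² + 10) = 1/7. B = -A = -1/7, C = 2 - (-2)·A = 16/7
Result: (1/7)/(z + 2) - ((1/7)z - 16/7)/(z² + 10)


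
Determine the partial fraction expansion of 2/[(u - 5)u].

2/(u - 5)u = P/(u - 5) + Q/u. P = 2/(5 - 0) = 2/5, Q = 2/(0 - 5) = -2/5
Result: (2/5)/(u - 5) - (2/5)/u


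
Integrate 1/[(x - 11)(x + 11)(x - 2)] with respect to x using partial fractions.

Cover-up: A = 1/198, B = 1/286, C = -1/117. Decomposition: (1/198)/(x - 11) + (1/286)/(x + 11) - (1/117)/(x - 2). Integrate each term: (1/198) ln|(x - 11)| + (1/286) ln|(x + 11)| - (1/117) ln|(x - 2)| + C


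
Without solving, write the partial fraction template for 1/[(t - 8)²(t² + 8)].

Repeated linear + quadratic: α/(t - 8) + β/(t - 8)² + (γt + δ)/(t² + 8)


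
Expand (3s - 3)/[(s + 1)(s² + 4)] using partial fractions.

At s=-1: P = (3·(-1) - 3)/((-1)² + 4) = -6/5. Q = -P = 6/5, R = 3 - (-1)·P = 9/5
Result: (-6/5)/(s + 1) + ((6/5)s + 9/5)/(s² + 4)


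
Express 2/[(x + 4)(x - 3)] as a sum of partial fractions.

2/(x + 4)(x - 3) = α/(x + 4) + β/(x - 3). α = 2/(-4 - 3) = -2/7, β = 2/(3 + 4) = 2/7
Result: (-2/7)/(x + 4) + (2/7)/(x - 3)


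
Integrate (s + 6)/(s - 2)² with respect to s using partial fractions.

Decompose: α = 1, β = 1·2 + 6 = 8, so (s + 6)/(s - 2)² = 1/(s - 2) + 8/(s - 2)². Integrate: ∫ α/(s - 2) ds = ln|(s - 2)|; ∫ β/(s - 2)² ds = -8/(s - 2). Sum: ln|(s - 2)| - 8/(s - 2) + C


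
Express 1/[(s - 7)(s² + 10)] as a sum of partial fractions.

Cover-up at s = 7: α = 1/(7² + 10) = 1/59. Then β = -α = -1/59, γ = -α·(0 + 7) = -7/59
Result: (1/59)/(s - 7) - ((1/59)s + 7/59)/(s² + 10)


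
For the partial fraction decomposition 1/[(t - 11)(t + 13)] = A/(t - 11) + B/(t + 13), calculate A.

Cover-up at t = 11: A = 1/(11 + 13) = 1/24


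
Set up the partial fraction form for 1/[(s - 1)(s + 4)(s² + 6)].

Two linear + quadratic: α/(s - 1) + β/(s + 4) + (γs + δ)/(s² + 6)


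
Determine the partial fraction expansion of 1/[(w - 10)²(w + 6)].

Cover-up at w=-6: C = 1/(-6 - 10)² = 1/256. Cover-up at w=10: B = 1/(10 + 6) = 1/16. Comparing w² coeff: A = -C = -1/256
Result: (-1/256)/(w - 10) + (1/16)/(w - 10)² + (1/256)/(w + 6)


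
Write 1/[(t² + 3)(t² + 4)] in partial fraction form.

Coefficient matching gives α = γ = 0, β = 1/(4-3) = 1, δ = -β = -1
Result: 1/(t² + 3) - 1/(t² + 4)


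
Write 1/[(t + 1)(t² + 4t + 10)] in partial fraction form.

Cover-up at t = -1: A = 1/((-1)² + 4·(-1) + 10) = 1/7. Then B = -A = -1/7, C = -A·(4 - 1) = -3/7
Result: (1/7)/(t + 1) - ((1/7)t + 3/7)/(t² + 4t + 10)


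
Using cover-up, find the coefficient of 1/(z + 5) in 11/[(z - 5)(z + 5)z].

Cover (z + 5), set z=-5: 11/[(-5 - 5)(-5 - 0)] = 11/50


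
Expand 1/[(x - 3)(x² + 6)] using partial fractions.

Cover-up at x = 3: P = 1/(3² + 6) = 1/15. Then Q = -P = -1/15, R = -P·(0 + 3) = -1/5
Result: (1/15)/(x - 3) - ((1/15)x + 1/5)/(x² + 6)


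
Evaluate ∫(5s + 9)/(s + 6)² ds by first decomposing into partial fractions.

Decompose: α = 5, β = 5·(-6) + 9 = -21, so (5s + 9)/(s + 6)² = 5/(s + 6) - 21/(s + 6)². Integrate: ∫ α/(s + 6) ds = 5 ln|(s + 6)|; ∫ β/(s + 6)² ds = 21/(s + 6). Sum: 5 ln|(s + 6)| + 21/(s + 6) + C


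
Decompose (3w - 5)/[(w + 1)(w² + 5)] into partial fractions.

At w=-1: α = (3·(-1) - 5)/((-1)² + 5) = -4/3. β = -α = 4/3, γ = 3 - (-1)·α = 5/3
Result: (-4/3)/(w + 1) + ((4/3)w + 5/3)/(w² + 5)


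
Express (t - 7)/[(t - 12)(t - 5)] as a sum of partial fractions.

At t=12: P = (1·12 - 7)/(12 - 5) = 5/7. At t=5: Q = (1·5 - 7)/(5 - 12) = 2/7
Result: (5/7)/(t - 12) + (2/7)/(t - 5)


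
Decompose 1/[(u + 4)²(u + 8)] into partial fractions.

Cover-up at u=-8: γ = 1/(-8 + 4)² = 1/16. Cover-up at u=-4: β = 1/(-4 + 8) = 1/4. Comparing u² coeff: α = -γ = -1/16
Result: (-1/16)/(u + 4) + (1/4)/(u + 4)² + (1/16)/(u + 8)


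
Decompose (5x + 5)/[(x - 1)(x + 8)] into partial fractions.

At x=1: P = (5·1 + 5)/(1 + 8) = 10/9. At x=-8: Q = (5·(-8) + 5)/(-8 - 1) = 35/9
Result: (10/9)/(x - 1) + (35/9)/(x + 8)


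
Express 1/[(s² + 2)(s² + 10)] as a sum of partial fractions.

Coefficient matching gives α = γ = 0, β = 1/(10-2) = 1/8, δ = -β = -1/8
Result: (1/8)/(s² + 2) - (1/8)/(s² + 10)


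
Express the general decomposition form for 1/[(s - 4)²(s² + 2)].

Repeated linear + quadratic: α/(s - 4) + β/(s - 4)² + (γs + δ)/(s² + 2)


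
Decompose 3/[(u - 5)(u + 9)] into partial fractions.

3/(u - 5)(u + 9) = α/(u - 5) + β/(u + 9). α = 3/(5 + 9) = 3/14, β = 3/(-9 - 5) = -3/14
Result: (3/14)/(u - 5) - (3/14)/(u + 9)


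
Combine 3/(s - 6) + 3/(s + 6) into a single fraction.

Common denominator (s - 6)(s + 6). Numerator: 3(s + 6) + 3(s - 6) = (3s + 18) + (3s - 18) = 6s
Result: (6s)/[(s - 6)(s + 6)]


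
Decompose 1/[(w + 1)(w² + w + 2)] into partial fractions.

Cover-up at w = -1: A = 1/((-1)² + 1·(-1) + 2) = 1/2. Then B = -A = -1/2, C = -A·(1 - 1) = 0
Result: (1/2)/(w + 1) - ((1/2)w)/(w² + w + 2)


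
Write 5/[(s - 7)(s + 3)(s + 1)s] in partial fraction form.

Using Heaviside cover-up: (1/112)/(s - 7) - (1/12)/(s + 3) + (5/16)/(s + 1) - (5/21)/s


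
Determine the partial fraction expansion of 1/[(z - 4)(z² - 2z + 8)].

Cover-up at z = 4: A = 1/(4² - 2·4 + 8) = 1/16. Then B = -A = -1/16, C = -A·(-2 + 4) = -1/8
Result: (1/16)/(z - 4) - ((1/16)z + 1/8)/(z² - 2z + 8)


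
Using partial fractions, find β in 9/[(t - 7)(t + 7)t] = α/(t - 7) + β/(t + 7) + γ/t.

Cover-up at t = -7: β = 9/[(-7 - 7)(-7 - 0)] = 9/[(-14)(-7)] = 9/98


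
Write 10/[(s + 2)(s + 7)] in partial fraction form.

10/(s + 2)(s + 7) = α/(s + 2) + β/(s + 7). α = 10/(-2 + 7) = 2, β = 10/(-7 + 2) = -2
Result: 2/(s + 2) - 2/(s + 7)


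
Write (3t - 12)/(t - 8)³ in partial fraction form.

(3t - 12) = A(t - 8)² + B(t - 8) + C. At t = 8: C = 3·8 - 12 = 12. Coefficients: A = 0, B = 3
Result: 3/(t - 8)² + 12/(t - 8)³


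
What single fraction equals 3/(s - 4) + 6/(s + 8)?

Common denominator (s - 4)(s + 8). Numerator: 3(s + 8) + 6(s - 4) = (3s + 24) + (6s - 24) = 9s
Result: (9s)/[(s - 4)(s + 8)]


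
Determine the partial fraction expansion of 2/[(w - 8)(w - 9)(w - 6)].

Using cover-up method: α = -1, β = 2/3, γ = 1/3
Result: -1/(w - 8) + (2/3)/(w - 9) + (1/3)/(w - 6)


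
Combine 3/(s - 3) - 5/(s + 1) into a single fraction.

Common denominator (s - 3)(s + 1). Numerator: 3(s + 1) - 5(s - 3) = (3s + 3) - (5s - 15) = -2s + 18
Result: (-2s + 18)/[(s - 3)(s + 1)]


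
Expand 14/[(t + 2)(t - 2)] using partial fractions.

14/(t + 2)(t - 2) = A/(t + 2) + B/(t - 2). A = 14/(-2 - 2) = -7/2, B = 14/(2 + 2) = 7/2
Result: (-7/2)/(t + 2) + (7/2)/(t - 2)


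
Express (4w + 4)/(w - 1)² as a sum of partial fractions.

(4w + 4) = P(w - 1) + Q. At w = 1: Q = 4·1 + 4 = 8. Coeff of w: P = 4
Result: 4/(w - 1) + 8/(w - 1)²


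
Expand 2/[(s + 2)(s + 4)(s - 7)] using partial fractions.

Using cover-up method: P = -1/9, Q = 1/11, R = 2/99
Result: (-1/9)/(s + 2) + (1/11)/(s + 4) + (2/99)/(s - 7)


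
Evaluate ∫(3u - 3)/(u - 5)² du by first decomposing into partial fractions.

Decompose: α = 3, β = 3·5 - 3 = 12, so (3u - 3)/(u - 5)² = 3/(u - 5) + 12/(u - 5)². Integrate: ∫ α/(u - 5) du = 3 ln|(u - 5)|; ∫ β/(u - 5)² du = -12/(u - 5). Sum: 3 ln|(u - 5)| - 12/(u - 5) + C


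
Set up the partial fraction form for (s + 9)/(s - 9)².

Repeated linear factor: A/(s - 9) + B/(s - 9)²


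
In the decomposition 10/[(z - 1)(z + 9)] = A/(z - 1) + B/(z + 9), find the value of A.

Cover-up at z = 1: A = 10/(1 + 9) = 10/10 = 1


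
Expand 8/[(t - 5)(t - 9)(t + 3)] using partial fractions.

Using cover-up method: A = -1/4, B = 1/6, C = 1/12
Result: (-1/4)/(t - 5) + (1/6)/(t - 9) + (1/12)/(t + 3)


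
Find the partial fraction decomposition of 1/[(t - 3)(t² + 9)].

Cover-up at t = 3: α = 1/(3² + 9) = 1/18. Then β = -α = -1/18, γ = -α·(0 + 3) = -1/6
Result: (1/18)/(t - 3) - ((1/18)t + 1/6)/(t² + 9)


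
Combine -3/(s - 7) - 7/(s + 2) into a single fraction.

Common denominator (s - 7)(s + 2). Numerator: -3(s + 2) - 7(s - 7) = (-3s - 6) - (7s - 49) = -10s + 43
Result: (-10s + 43)/[(s - 7)(s + 2)]


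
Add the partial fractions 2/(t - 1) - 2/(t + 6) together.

Common denominator (t - 1)(t + 6). Numerator: 2(t + 6) - 2(t - 1) = (2t + 12) - (2t - 2) = 14
Result: (14)/[(t - 1)(t + 6)]


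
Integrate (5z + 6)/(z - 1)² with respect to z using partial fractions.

Decompose: P = 5, Q = 5·1 + 6 = 11, so (5z + 6)/(z - 1)² = 5/(z - 1) + 11/(z - 1)². Integrate: ∫ P/(z - 1) dz = 5 ln|(z - 1)|; ∫ Q/(z - 1)² dz = -11/(z - 1). Sum: 5 ln|(z - 1)| - 11/(z - 1) + C


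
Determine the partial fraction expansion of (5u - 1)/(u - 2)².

(5u - 1) = A(u - 2) + B. At u = 2: B = 5·2 - 1 = 9. Coeff of u: A = 5
Result: 5/(u - 2) + 9/(u - 2)²


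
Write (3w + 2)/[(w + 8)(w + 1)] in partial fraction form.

At w=-8: A = (3·(-8) + 2)/(-8 + 1) = 22/7. At w=-1: B = (3·(-1) + 2)/(-1 + 8) = -1/7
Result: (22/7)/(w + 8) - (1/7)/(w + 1)


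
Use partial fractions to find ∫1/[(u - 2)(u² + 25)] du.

Cover-up at u=2: P = 1/(2²+25) = 1/29. Coeff matching: Q = -1/29, R = -2/29. Decomposition: (1/29)/(u - 2) - ((1/29)u + 2/29)/(u² + 25). Integrate: linear → ln, quadratic → (1/2)ln + arctan: (1/29) ln|(u - 2)| - (1/58) ln(u² + 25) - (2/145) arctan(u/5) + C


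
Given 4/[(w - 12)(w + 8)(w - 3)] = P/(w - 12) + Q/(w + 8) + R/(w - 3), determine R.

Cover-up at w = 3: R = 4/[(3 - 12)(3 + 8)] = 4/[(-9)(11)] = -4/99


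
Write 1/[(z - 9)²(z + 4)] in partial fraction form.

Cover-up at z=-4: R = 1/(-4 - 9)² = 1/169. Cover-up at z=9: Q = 1/(9 + 4) = 1/13. Comparing z² coeff: P = -R = -1/169
Result: (-1/169)/(z - 9) + (1/13)/(z - 9)² + (1/169)/(z + 4)


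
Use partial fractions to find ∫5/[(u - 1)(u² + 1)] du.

Cover-up at u=1: P = 5/(1²+1) = 5/2. Coeff matching: Q = -5/2, R = -5/2. Decomposition: (5/2)/(u - 1) - ((5/2)u + 5/2)/(u² + 1). Integrate: linear → ln, quadratic → (1/2)ln + arctan: (5/2) ln|(u - 1)| - (5/4) ln(u² + 1) - (5/2) arctan(u) + C


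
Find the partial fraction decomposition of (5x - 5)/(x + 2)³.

(5x - 5) = P(x + 2)² + Q(x + 2) + R. At x = -2: R = 5·(-2) - 5 = -15. Coefficients: P = 0, Q = 5
Result: 5/(x + 2)² - 15/(x + 2)³


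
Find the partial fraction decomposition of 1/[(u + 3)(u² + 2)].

Cover-up at u = -3: P = 1/((-3)² + 2) = 1/11. Then Q = -P = -1/11, R = -P·(0 - 3) = 3/11
Result: (1/11)/(u + 3) - ((1/11)u - 3/11)/(u² + 2)


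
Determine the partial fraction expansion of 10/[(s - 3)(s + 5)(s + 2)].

Using cover-up method: P = 1/4, Q = 5/12, R = -2/3
Result: (1/4)/(s - 3) + (5/12)/(s + 5) - (2/3)/(s + 2)


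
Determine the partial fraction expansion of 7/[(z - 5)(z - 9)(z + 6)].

Using cover-up method: A = -7/44, B = 7/60, C = 7/165
Result: (-7/44)/(z - 5) + (7/60)/(z - 9) + (7/165)/(z + 6)


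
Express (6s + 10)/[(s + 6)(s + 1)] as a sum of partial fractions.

At s=-6: A = (6·(-6) + 10)/(-6 + 1) = 26/5. At s=-1: B = (6·(-1) + 10)/(-1 + 6) = 4/5
Result: (26/5)/(s + 6) + (4/5)/(s + 1)


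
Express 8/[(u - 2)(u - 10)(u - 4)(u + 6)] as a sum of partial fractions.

Using Heaviside cover-up: (1/16)/(u - 2) + (1/96)/(u - 10) - (1/15)/(u - 4) - (1/160)/(u + 6)


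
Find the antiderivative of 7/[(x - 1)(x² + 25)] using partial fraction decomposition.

Cover-up at x=1: α = 7/(1²+25) = 7/26. Coeff matching: β = -7/26, γ = -7/26. Decomposition: (7/26)/(x - 1) - ((7/26)x + 7/26)/(x² + 25). Integrate: linear → ln, quadratic → (1/2)ln + arctan: (7/26) ln|(x - 1)| - (7/52) ln(x² + 25) - (7/130) arctan(x/5) + C


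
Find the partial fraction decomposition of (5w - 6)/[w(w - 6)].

At w=0: A = (5·0 - 6)/(0 - 6) = 1. At w=6: B = (5·6 - 6)/(6 - 0) = 4
Result: 1/w + 4/(w - 6)


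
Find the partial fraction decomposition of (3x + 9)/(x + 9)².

(3x + 9) = P(x + 9) + Q. At x = -9: Q = 3·(-9) + 9 = -18. Coeff of x: P = 3
Result: 3/(x + 9) - 18/(x + 9)²


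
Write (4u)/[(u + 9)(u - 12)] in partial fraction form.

At u=-9: α = (4·(-9) + 0)/(-9 - 12) = 12/7. At u=12: β = (4·12 + 0)/(12 + 9) = 16/7
Result: (12/7)/(u + 9) + (16/7)/(u - 12)


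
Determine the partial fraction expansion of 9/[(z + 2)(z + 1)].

9/(z + 2)(z + 1) = α/(z + 2) + β/(z + 1). α = 9/(-2 + 1) = -9, β = 9/(-1 + 2) = 9
Result: -9/(z + 2) + 9/(z + 1)


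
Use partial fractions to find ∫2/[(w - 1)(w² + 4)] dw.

Cover-up at w=1: α = 2/(1²+4) = 2/5. Coeff matching: β = -2/5, γ = -2/5. Decomposition: (2/5)/(w - 1) - ((2/5)w + 2/5)/(w² + 4). Integrate: linear → ln, quadratic → (1/2)ln + arctan: (2/5) ln|(w - 1)| - (1/5) ln(w² + 4) - (1/5) arctan(w/2) + C


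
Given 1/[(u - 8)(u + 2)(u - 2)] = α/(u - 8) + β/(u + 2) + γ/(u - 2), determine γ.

Cover-up at u = 2: γ = 1/[(2 - 8)(2 + 2)] = 1/[(-6)(4)] = -1/24


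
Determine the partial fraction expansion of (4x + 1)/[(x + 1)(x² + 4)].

At x=-1: A = (4·(-1) + 1)/((-1)² + 4) = -3/5. B = -A = 3/5, C = 4 - (-1)·A = 17/5
Result: (-3/5)/(x + 1) + ((3/5)x + 17/5)/(x² + 4)


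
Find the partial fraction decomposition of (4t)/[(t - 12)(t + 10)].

At t=12: α = (4·12 + 0)/(12 + 10) = 24/11. At t=-10: β = (4·(-10) + 0)/(-10 - 12) = 20/11
Result: (24/11)/(t - 12) + (20/11)/(t + 10)


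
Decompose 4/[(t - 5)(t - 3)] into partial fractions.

4/(t - 5)(t - 3) = A/(t - 5) + B/(t - 3). A = 4/(5 - 3) = 2, B = 4/(3 - 5) = -2
Result: 2/(t - 5) - 2/(t - 3)


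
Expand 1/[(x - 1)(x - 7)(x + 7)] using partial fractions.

Using cover-up method: α = -1/48, β = 1/84, γ = 1/112
Result: (-1/48)/(x - 1) + (1/84)/(x - 7) + (1/112)/(x + 7)


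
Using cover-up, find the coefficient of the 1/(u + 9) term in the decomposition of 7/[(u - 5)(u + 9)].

Cover (u + 9), set u=-9: 7/((u - 5) at u=-9) = 7/(-14) = -1/2


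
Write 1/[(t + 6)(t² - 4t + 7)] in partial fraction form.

Cover-up at t = -6: P = 1/((-6)² - 4·(-6) + 7) = 1/67. Then Q = -P = -1/67, R = -P·(-4 - 6) = 10/67
Result: (1/67)/(t + 6) - ((1/67)t - 10/67)/(t² - 4t + 7)


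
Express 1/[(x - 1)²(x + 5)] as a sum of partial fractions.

Cover-up at x=-5: R = 1/(-5 - 1)² = 1/36. Cover-up at x=1: Q = 1/(1 + 5) = 1/6. Comparing x² coeff: P = -R = -1/36
Result: (-1/36)/(x - 1) + (1/6)/(x - 1)² + (1/36)/(x + 5)


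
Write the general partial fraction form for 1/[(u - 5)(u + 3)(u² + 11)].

Two linear + quadratic: α/(u - 5) + β/(u + 3) + (γu + δ)/(u² + 11)


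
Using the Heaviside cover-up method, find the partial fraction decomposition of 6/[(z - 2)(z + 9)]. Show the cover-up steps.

Cover (z - 2): set z=2, get A = 6/(2 + 9) = 6/11. Cover (z + 9): set z=-9, get B = 6/(-9 - 2) = -6/11.
Result: (6/11)/(z - 2) - (6/11)/(z + 9)


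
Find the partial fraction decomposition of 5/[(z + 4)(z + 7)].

5/(z + 4)(z + 7) = P/(z + 4) + Q/(z + 7). P = 5/(-4 + 7) = 5/3, Q = 5/(-7 + 4) = -5/3
Result: (5/3)/(z + 4) - (5/3)/(z + 7)


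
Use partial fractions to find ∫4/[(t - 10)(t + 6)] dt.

Decompose: 4/[(t - 10)(t + 6)] = (1/4)/(t - 10) - (1/4)/(t + 6). Integrate each term: (1/4) ln|(t - 10)| - (1/4) ln|(t + 6)| + C


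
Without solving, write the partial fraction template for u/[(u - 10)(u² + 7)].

Linear + irreducible quadratic: A/(u - 10) + (Bu + C)/(u² + 7)


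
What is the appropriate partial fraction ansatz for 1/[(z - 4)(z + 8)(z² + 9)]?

Two linear + quadratic: P/(z - 4) + Q/(z + 8) + (Rz + S)/(z² + 9)


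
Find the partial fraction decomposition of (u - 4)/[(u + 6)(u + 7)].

At u=-6: α = (1·(-6) - 4)/(-6 + 7) = -10. At u=-7: β = (1·(-7) - 4)/(-7 + 6) = 11
Result: -10/(u + 6) + 11/(u + 7)


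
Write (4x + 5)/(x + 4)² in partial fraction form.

(4x + 5) = P(x + 4) + Q. At x = -4: Q = 4·(-4) + 5 = -11. Coeff of x: P = 4
Result: 4/(x + 4) - 11/(x + 4)²


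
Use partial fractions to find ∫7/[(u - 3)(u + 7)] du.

Decompose: 7/[(u - 3)(u + 7)] = (7/10)/(u - 3) - (7/10)/(u + 7). Integrate each term: (7/10) ln|(u - 3)| - (7/10) ln|(u + 7)| + C


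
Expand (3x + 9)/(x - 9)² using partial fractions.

(3x + 9) = α(x - 9) + β. At x = 9: β = 3·9 + 9 = 36. Coeff of x: α = 3
Result: 3/(x - 9) + 36/(x - 9)²


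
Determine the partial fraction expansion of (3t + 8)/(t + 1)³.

(3t + 8) = α(t + 1)² + β(t + 1) + γ. At t = -1: γ = 3·(-1) + 8 = 5. Coefficients: α = 0, β = 3
Result: 3/(t + 1)² + 5/(t + 1)³


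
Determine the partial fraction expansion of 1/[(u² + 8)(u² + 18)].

Coefficient matching gives P = R = 0, Q = 1/(18-8) = 1/10, S = -Q = -1/10
Result: (1/10)/(u² + 8) - (1/10)/(u² + 18)


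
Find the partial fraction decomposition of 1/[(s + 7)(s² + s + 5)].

Cover-up at s = -7: A = 1/((-7)² + 1·(-7) + 5) = 1/47. Then B = -A = -1/47, C = -A·(1 - 7) = 6/47
Result: (1/47)/(s + 7) - ((1/47)s - 6/47)/(s² + s + 5)


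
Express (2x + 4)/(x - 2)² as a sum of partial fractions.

(2x + 4) = α(x - 2) + β. At x = 2: β = 2·2 + 4 = 8. Coeff of x: α = 2
Result: 2/(x - 2) + 8/(x - 2)²


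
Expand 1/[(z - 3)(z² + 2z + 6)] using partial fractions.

Cover-up at z = 3: A = 1/(3² + 2·3 + 6) = 1/21. Then B = -A = -1/21, C = -A·(2 + 3) = -5/21
Result: (1/21)/(z - 3) - ((1/21)z + 5/21)/(z² + 2z + 6)


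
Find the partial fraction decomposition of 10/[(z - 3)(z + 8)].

10/(z - 3)(z + 8) = α/(z - 3) + β/(z + 8). α = 10/(3 + 8) = 10/11, β = 10/(-8 - 3) = -10/11
Result: (10/11)/(z - 3) - (10/11)/(z + 8)


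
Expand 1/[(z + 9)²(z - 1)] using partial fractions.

Cover-up at z=1: C = 1/(1 + 9)² = 1/100. Cover-up at z=-9: B = 1/(-9 - 1) = -1/10. Comparing z² coeff: A = -C = -1/100
Result: (-1/100)/(z + 9) - (1/10)/(z + 9)² + (1/100)/(z - 1)
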